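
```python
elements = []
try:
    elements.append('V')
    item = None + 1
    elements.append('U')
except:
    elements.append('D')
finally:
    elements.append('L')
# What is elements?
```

Step-by-step execution trace:
1. try: `elements.append('V')` → elements = ['V'].
2. `item = None + 1` raises TypeError; `elements.append('U')` is not reached.
3. bare `except` matches → `elements.append('D')` → elements = ['V', 'D'].
4. finally always runs: `elements.append('L')` → elements = ['V', 'D', 'L'].
Result: ['V', 'D', 'L']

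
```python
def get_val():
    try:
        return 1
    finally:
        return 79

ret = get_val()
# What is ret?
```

Step-by-step execution trace:
1. `get_val()` enters try: `return 1` sets pending return value 1.
2. Before returning, `finally: return 79` runs and overrides the pending return.
3. get_val() returns 79 → ret = 79.
Result: 79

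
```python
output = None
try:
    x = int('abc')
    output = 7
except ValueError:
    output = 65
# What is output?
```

Step-by-step execution trace:
1. `x = int('abc')` raises ValueError.
2. `output = 7` is not reached.
3. `except ValueError` matches → output = 65.
Result: 65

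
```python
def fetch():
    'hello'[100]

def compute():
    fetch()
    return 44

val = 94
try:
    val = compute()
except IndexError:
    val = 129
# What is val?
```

Step-by-step execution trace:
1. val starts at 94.
2. try: `compute()` calls `fetch()`.
3. `fetch()` evaluates `'hello'[100]`, which raises IndexError; it propagates through compute (uncaught).
4. `return 44` in compute is not reached; the assignment to val does not complete.
5. `except IndexError` matches → val = 129.
Result: 129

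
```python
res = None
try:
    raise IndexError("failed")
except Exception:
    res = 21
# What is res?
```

Step-by-step execution trace:
1. `raise IndexError(...)` raises IndexError.
2. `except Exception` matches (IndexError is a subclass of Exception) → res = 21.
Result: 21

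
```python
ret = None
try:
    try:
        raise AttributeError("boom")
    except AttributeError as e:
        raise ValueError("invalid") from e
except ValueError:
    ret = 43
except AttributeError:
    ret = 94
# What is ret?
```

Step-by-step execution trace:
1. Inner try raises AttributeError; inner `except AttributeError as e` catches it.
2. `raise ValueError(...) from e` raises ValueError (AttributeError is attached as __cause__, but only ValueError is active).
3. Outer `except ValueError` matches → ret = 43.
4. `except AttributeError` is not reached.
Result: 43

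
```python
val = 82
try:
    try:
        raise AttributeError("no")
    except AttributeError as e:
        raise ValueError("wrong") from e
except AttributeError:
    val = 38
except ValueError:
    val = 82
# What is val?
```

Step-by-step execution trace:
1. Inner try raises AttributeError; inner `except AttributeError as e` catches it.
2. `raise ValueError(...) from e` raises ValueError (AttributeError is attached as __cause__, but only ValueError is active).
3. Outer `except AttributeError` does not match ValueError; skipped.
4. Outer `except ValueError` matches → val = 82.
Result: 82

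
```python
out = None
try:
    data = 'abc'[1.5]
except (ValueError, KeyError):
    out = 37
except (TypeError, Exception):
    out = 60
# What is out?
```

Step-by-step execution trace:
1. `data = 'abc'[1.5]` raises TypeError.
2. `except (ValueError, KeyError)` does not match TypeError; skipped.
3. `except (TypeError, Exception)` matches (TypeError is in the tuple) → out = 60.
Result: 60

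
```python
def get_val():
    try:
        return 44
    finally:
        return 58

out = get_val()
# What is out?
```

Step-by-step execution trace:
1. `get_val()` enters try: `return 44` sets pending return value 44.
2. Before returning, `finally: return 58` runs and overrides the pending return.
3. get_val() returns 58 → out = 58.
Result: 58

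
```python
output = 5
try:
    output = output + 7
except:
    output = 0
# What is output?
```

Step-by-step execution trace:
1. output starts at 5.
2. try: `output = output + 7` → output = 12. No exception raised.
3. `except` is skipped.
Result: 12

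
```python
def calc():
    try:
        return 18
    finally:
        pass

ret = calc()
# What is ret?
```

Step-by-step execution trace:
1. `calc()` enters try: `return 18` sets pending return value 18.
2. Before returning, `finally: pass` runs (no effect).
3. calc() returns 18 → ret = 18.
Result: 18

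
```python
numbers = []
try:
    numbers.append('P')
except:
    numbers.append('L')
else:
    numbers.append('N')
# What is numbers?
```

Step-by-step execution trace:
1. try: `numbers.append('P')` → numbers = ['P']. No exception raised.
2. `except` is skipped.
3. `else` runs (try completed without exception): `numbers.append('N')` → numbers = ['P', 'N'].
Result: ['P', 'N']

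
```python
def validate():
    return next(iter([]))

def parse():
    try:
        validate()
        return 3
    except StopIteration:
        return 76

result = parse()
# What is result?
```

Step-by-step execution trace:
1. `parse()` calls `validate()`.
2. `validate()` evaluates `next(iter([]))`, which raises StopIteration; it propagates to the caller.
3. `return 3` is not reached.
4. `except StopIteration` in parse matches → returns 76.
5. result = 76.
Result: 76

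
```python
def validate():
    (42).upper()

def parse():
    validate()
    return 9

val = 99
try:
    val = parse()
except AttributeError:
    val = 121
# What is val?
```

Step-by-step execution trace:
1. val starts at 99.
2. try: `parse()` calls `validate()`.
3. `validate()` evaluates `(42).upper()`, which raises AttributeError; it propagates through parse (uncaught).
4. `return 9` in parse is not reached; the assignment to val does not complete.
5. `except AttributeError` matches → val = 121.
Result: 121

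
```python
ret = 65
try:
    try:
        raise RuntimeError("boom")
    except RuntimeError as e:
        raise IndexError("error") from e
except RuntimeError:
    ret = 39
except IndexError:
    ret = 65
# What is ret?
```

Step-by-step execution trace:
1. Inner try raises RuntimeError; inner `except RuntimeError as e` catches it.
2. `raise IndexError(...) from e` raises IndexError (RuntimeError is attached as __cause__, but only IndexError is active).
3. Outer `except RuntimeError` does not match IndexError; skipped.
4. Outer `except IndexError` matches → ret = 65.
Result: 65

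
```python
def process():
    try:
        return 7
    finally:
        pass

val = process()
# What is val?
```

Step-by-step execution trace:
1. `process()` enters try: `return 7` sets pending return value 7.
2. Before returning, `finally: pass` runs (no effect).
3. process() returns 7 → val = 7.
Result: 7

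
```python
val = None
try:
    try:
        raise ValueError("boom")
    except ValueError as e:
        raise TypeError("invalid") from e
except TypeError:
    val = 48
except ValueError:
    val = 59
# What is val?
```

Step-by-step execution trace:
1. Inner try raises ValueError; inner `except ValueError as e` catches it.
2. `raise TypeError(...) from e` raises TypeError (ValueError is attached as __cause__, but only TypeError is active).
3. Outer `except TypeError` matches → val = 48.
4. `except ValueError` is not reached.
Result: 48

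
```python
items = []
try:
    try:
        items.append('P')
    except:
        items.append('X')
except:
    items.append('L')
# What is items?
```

Step-by-step execution trace:
1. Inner try: `items.append('P')` → items = ['P']. No exception raised.
2. Inner `except` is skipped.
3. Inner try completes normally; outer `except` is skipped.
Result: ['P']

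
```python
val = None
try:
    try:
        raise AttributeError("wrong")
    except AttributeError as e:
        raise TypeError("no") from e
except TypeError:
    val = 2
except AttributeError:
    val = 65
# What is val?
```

Step-by-step execution trace:
1. Inner try raises AttributeError; inner `except AttributeError as e` catches it.
2. `raise TypeError(...) from e` raises TypeError (AttributeError is attached as __cause__, but only TypeError is active).
3. Outer `except TypeError` matches → val = 2.
4. `except AttributeError` is not reached.
Result: 2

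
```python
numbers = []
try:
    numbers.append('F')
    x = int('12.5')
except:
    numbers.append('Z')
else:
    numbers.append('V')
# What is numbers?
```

Step-by-step execution trace:
1. try: `numbers.append('F')` → numbers = ['F'].
2. `x = int('12.5')` raises ValueError.
3. bare `except` matches → `numbers.append('Z')` → numbers = ['F', 'Z'].
4. `else` is skipped (an exception was raised).
Result: ['F', 'Z']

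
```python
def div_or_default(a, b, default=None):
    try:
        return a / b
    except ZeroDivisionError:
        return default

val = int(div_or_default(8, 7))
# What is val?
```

Step-by-step execution trace:
1. `div_or_default(8, 7)` enters try: `return 8 / 7` → returns 1.1428571428571428. No exception raised.
2. `except ZeroDivisionError` is skipped.
3. `int(1.1428571428571428)` → 1 → val = 1.
Result: 1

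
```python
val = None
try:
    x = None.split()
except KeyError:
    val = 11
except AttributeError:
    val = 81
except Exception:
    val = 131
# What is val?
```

Step-by-step execution trace:
1. `x = None.split()` raises AttributeError.
2. `except KeyError` does not match AttributeError; skipped.
3. `except AttributeError` matches → val = 81.
4. Remaining except clauses are skipped.
Result: 81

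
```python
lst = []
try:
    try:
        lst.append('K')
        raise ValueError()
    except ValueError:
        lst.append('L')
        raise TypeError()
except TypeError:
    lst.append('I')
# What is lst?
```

Step-by-step execution trace:
1. Inner try: `lst.append('K')` → lst = ['K'].
2. `raise ValueError()` raises ValueError.
3. Inner `except ValueError` matches → `lst.append('L')` → lst = ['K', 'L'].
4. `raise TypeError()` raises TypeError; propagates to outer try.
5. Outer `except TypeError` matches → `lst.append('I')` → lst = ['K', 'L', 'I'].
Result: ['K', 'L', 'I']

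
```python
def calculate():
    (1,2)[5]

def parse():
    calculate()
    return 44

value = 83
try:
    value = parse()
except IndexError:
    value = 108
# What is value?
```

Step-by-step execution trace:
1. value starts at 83.
2. try: `parse()` calls `calculate()`.
3. `calculate()` evaluates `(1,2)[5]`, which raises IndexError; it propagates through parse (uncaught).
4. `return 44` in parse is not reached; the assignment to value does not complete.
5. `except IndexError` matches → value = 108.
Result: 108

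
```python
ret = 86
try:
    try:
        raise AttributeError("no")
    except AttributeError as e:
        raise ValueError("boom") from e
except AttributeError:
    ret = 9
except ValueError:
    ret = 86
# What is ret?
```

Step-by-step execution trace:
1. Inner try raises AttributeError; inner `except AttributeError as e` catches it.
2. `raise ValueError(...) from e` raises ValueError (AttributeError is attached as __cause__, but only ValueError is active).
3. Outer `except AttributeError` does not match ValueError; skipped.
4. Outer `except ValueError` matches → ret = 86.
Result: 86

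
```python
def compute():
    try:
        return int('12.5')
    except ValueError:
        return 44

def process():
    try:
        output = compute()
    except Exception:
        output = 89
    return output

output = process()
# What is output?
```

Step-by-step execution trace:
1. `process()` calls `compute()`.
2. In compute: `int('12.5')` raises ValueError; `except ValueError` catches it → returns 44.
3. In process: `output = compute()` → output = 44. No exception reaches process.
4. `except Exception` is skipped; process returns 44.
5. output = 44.
Result: 44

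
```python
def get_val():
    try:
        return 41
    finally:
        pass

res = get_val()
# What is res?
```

Step-by-step execution trace:
1. `get_val()` enters try: `return 41` sets pending return value 41.
2. Before returning, `finally: pass` runs (no effect).
3. get_val() returns 41 → res = 41.
Result: 41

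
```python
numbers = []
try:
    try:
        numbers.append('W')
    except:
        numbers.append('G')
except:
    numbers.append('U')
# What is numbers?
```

Step-by-step execution trace:
1. Inner try: `numbers.append('W')` → numbers = ['W']. No exception raised.
2. Inner `except` is skipped.
3. Inner try completes normally; outer `except` is skipped.
Result: ['W']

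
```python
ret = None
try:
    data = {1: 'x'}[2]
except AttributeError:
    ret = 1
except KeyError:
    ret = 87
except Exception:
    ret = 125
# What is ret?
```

Step-by-step execution trace:
1. `data = {1: 'x'}[2]` raises KeyError.
2. `except AttributeError` does not match KeyError; skipped.
3. `except KeyError` matches → ret = 87.
4. Remaining except clauses are skipped.
Result: 87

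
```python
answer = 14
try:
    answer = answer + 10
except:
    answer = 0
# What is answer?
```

Step-by-step execution trace:
1. answer starts at 14.
2. try: `answer = answer + 10` → answer = 24. No exception raised.
3. `except` is skipped.
Result: 24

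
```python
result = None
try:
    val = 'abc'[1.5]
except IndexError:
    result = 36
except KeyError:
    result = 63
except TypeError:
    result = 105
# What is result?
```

Step-by-step execution trace:
1. `val = 'abc'[1.5]` raises TypeError.
2. `except IndexError` does not match TypeError; skipped.
3. `except KeyError` does not match TypeError; skipped.
4. `except TypeError` matches → result = 105.
Result: 105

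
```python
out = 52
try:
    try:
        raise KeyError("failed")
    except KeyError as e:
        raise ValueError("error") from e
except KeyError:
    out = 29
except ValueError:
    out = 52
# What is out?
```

Step-by-step execution trace:
1. Inner try raises KeyError; inner `except KeyError as e` catches it.
2. `raise ValueError(...) from e` raises ValueError (KeyError is attached as __cause__, but only ValueError is active).
3. Outer `except KeyError` does not match ValueError; skipped.
4. Outer `except ValueError` matches → out = 52.
Result: 52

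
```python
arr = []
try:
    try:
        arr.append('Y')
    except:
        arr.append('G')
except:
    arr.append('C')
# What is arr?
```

Step-by-step execution trace:
1. Inner try: `arr.append('Y')` → arr = ['Y']. No exception raised.
2. Inner `except` is skipped.
3. Inner try completes normally; outer `except` is skipped.
Result: ['Y']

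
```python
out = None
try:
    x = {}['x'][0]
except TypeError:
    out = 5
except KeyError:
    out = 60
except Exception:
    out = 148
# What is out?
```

Step-by-step execution trace:
1. `x = {}['x'][0]` raises KeyError.
2. `except TypeError` does not match KeyError; skipped.
3. `except KeyError` matches → out = 60.
4. Remaining except clauses are skipped.
Result: 60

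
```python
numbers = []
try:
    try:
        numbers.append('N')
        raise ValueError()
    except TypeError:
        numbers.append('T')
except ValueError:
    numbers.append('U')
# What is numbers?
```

Step-by-step execution trace:
1. Inner try: `numbers.append('N')` → numbers = ['N'].
2. `raise ValueError()` raises ValueError.
3. Inner `except TypeError` does not match ValueError; exception propagates to outer try.
4. Outer `except ValueError` matches → `numbers.append('U')` → numbers = ['N', 'U'].
Result: ['N', 'U']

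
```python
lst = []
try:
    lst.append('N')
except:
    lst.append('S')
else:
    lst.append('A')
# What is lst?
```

Step-by-step execution trace:
1. try: `lst.append('N')` → lst = ['N']. No exception raised.
2. `except` is skipped.
3. `else` runs (try completed without exception): `lst.append('A')` → lst = ['N', 'A'].
Result: ['N', 'A']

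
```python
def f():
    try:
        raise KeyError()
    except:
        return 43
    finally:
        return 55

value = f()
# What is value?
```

Step-by-step execution trace:
1. `f()` enters try: `raise KeyError()` raises KeyError.
2. bare `except` matches → `return 43` sets pending return value 43.
3. Before returning, `finally: return 55` runs and overrides the pending return.
4. f() returns 55 → value = 55.
Result: 55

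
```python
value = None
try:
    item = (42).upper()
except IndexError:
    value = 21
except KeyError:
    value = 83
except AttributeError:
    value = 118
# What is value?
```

Step-by-step execution trace:
1. `item = (42).upper()` raises AttributeError.
2. `except IndexError` does not match AttributeError; skipped.
3. `except KeyError` does not match AttributeError; skipped.
4. `except AttributeError` matches → value = 118.
Result: 118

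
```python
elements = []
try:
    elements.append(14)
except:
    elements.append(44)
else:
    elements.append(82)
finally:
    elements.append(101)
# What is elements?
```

Step-by-step execution trace:
1. try: `elements.append(14)` → elements = [14]. No exception raised.
2. `except` is skipped.
3. `else` runs: `elements.append(82)` → elements = [14, 82].
4. `finally` always runs: `elements.append(101)` → elements = [14, 82, 101].
Result: [14, 82, 101]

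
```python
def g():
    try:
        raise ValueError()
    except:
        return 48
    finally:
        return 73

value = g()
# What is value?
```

Step-by-step execution trace:
1. `g()` enters try: `raise ValueError()` raises ValueError.
2. bare `except` matches → `return 48` sets pending return value 48.
3. Before returning, `finally: return 73` runs and overrides the pending return.
4. g() returns 73 → value = 73.
Result: 73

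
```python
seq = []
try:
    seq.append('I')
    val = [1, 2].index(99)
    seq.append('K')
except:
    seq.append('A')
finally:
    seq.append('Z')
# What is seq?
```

Step-by-step execution trace:
1. try: `seq.append('I')` → seq = ['I'].
2. `val = [1, 2].index(99)` raises ValueError; `seq.append('K')` is not reached.
3. bare `except` matches → `seq.append('A')` → seq = ['I', 'A'].
4. finally always runs: `seq.append('Z')` → seq = ['I', 'A', 'Z'].
Result: ['I', 'A', 'Z']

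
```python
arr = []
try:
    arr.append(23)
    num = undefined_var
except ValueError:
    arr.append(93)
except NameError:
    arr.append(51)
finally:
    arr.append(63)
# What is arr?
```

Step-by-step execution trace:
1. try: `arr.append(23)` → arr = [23].
2. `num = undefined_var` raises NameError.
3. `except ValueError` does not match NameError; skipped.
4. `except NameError` matches → `arr.append(51)` → arr = [23, 51].
5. finally always runs: `arr.append(63)` → arr = [23, 51, 63].
Result: [23, 51, 63]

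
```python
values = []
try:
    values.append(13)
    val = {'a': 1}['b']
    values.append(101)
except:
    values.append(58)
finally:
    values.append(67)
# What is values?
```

Step-by-step execution trace:
1. try: `values.append(13)` → values = [13].
2. `val = {'a': 1}['b']` raises KeyError; `values.append(101)` is not reached.
3. bare `except` matches → `values.append(58)` → values = [13, 58].
4. finally always runs: `values.append(67)` → values = [13, 58, 67].
Result: [13, 58, 67]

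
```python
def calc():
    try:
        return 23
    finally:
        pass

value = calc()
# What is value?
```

Step-by-step execution trace:
1. `calc()` enters try: `return 23` sets pending return value 23.
2. Before returning, `finally: pass` runs (no effect).
3. calc() returns 23 → value = 23.
Result: 23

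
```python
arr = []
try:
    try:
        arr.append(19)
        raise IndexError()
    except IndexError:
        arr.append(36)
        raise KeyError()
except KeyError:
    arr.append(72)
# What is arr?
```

Step-by-step execution trace:
1. Inner try: `arr.append(19)` → arr = [19].
2. `raise IndexError()` raises IndexError.
3. Inner `except IndexError` matches → `arr.append(36)` → arr = [19, 36].
4. `raise KeyError()` raises KeyError; propagates to outer try.
5. Outer `except KeyError` matches → `arr.append(72)` → arr = [19, 36, 72].
Result: [19, 36, 72]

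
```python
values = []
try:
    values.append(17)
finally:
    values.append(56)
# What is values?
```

Step-by-step execution trace:
1. try: `values.append(17)` → values = [17].
2. The try body completes without raising.
3. finally always runs: `values.append(56)` → values = [17, 56].
Result: [17, 56]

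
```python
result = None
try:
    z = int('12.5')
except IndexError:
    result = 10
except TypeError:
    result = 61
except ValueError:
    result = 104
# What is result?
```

Step-by-step execution trace:
1. `z = int('12.5')` raises ValueError.
2. `except IndexError` does not match ValueError; skipped.
3. `except TypeError` does not match ValueError; skipped.
4. `except ValueError` matches → result = 104.
Result: 104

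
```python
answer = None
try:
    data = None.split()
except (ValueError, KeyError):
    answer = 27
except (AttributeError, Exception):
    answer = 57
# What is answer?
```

Step-by-step execution trace:
1. `data = None.split()` raises AttributeError.
2. `except (ValueError, KeyError)` does not match AttributeError; skipped.
3. `except (AttributeError, Exception)` matches (AttributeError is in the tuple) → answer = 57.
Result: 57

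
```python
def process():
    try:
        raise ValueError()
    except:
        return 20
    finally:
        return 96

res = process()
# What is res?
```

Step-by-step execution trace:
1. `process()` enters try: `raise ValueError()` raises ValueError.
2. bare `except` matches → `return 20` sets pending return value 20.
3. Before returning, `finally: return 96` runs and overrides the pending return.
4. process() returns 96 → res = 96.
Result: 96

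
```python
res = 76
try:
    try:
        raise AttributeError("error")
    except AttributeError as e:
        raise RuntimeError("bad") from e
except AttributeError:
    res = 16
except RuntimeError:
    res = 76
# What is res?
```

Step-by-step execution trace:
1. Inner try raises AttributeError; inner `except AttributeError as e` catches it.
2. `raise RuntimeError(...) from e` raises RuntimeError (AttributeError is attached as __cause__, but only RuntimeError is active).
3. Outer `except AttributeError` does not match RuntimeError; skipped.
4. Outer `except RuntimeError` matches → res = 76.
Result: 76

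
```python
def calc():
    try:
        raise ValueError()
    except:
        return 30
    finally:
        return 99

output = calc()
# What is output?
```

Step-by-step execution trace:
1. `calc()` enters try: `raise ValueError()` raises ValueError.
2. bare `except` matches → `return 30` sets pending return value 30.
3. Before returning, `finally: return 99` runs and overrides the pending return.
4. calc() returns 99 → output = 99.
Result: 99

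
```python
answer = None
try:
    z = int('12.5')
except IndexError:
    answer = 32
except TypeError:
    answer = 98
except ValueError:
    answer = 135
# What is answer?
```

Step-by-step execution trace:
1. `z = int('12.5')` raises ValueError.
2. `except IndexError` does not match ValueError; skipped.
3. `except TypeError` does not match ValueError; skipped.
4. `except ValueError` matches → answer = 135.
Result: 135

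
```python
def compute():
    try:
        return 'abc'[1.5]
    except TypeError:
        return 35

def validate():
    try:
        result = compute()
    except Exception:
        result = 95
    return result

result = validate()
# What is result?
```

Step-by-step execution trace:
1. `validate()` calls `compute()`.
2. In compute: `'abc'[1.5]` raises TypeError; `except TypeError` catches it → returns 35.
3. In validate: `result = compute()` → result = 35. No exception reaches validate.
4. `except Exception` is skipped; validate returns 35.
5. result = 35.
Result: 35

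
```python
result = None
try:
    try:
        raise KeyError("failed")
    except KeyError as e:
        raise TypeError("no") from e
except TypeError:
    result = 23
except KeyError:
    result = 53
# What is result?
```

Step-by-step execution trace:
1. Inner try raises KeyError; inner `except KeyError as e` catches it.
2. `raise TypeError(...) from e` raises TypeError (KeyError is attached as __cause__, but only TypeError is active).
3. Outer `except TypeError` matches → result = 23.
4. `except KeyError` is not reached.
Result: 23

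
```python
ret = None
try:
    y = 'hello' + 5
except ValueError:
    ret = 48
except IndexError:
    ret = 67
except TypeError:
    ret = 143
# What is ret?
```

Step-by-step execution trace:
1. `y = 'hello' + 5` raises TypeError.
2. `except ValueError` does not match TypeError; skipped.
3. `except IndexError` does not match TypeError; skipped.
4. `except TypeError` matches → ret = 143.
Result: 143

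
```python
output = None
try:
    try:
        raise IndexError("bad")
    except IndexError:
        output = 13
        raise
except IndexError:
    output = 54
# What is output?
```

Step-by-step execution trace:
1. Inner try: `raise IndexError("bad")` raises IndexError.
2. Inner `except IndexError` matches → output = 13.
3. bare `raise` re-raises the same IndexError.
4. Outer `except IndexError` matches → output = 54.
Result: 54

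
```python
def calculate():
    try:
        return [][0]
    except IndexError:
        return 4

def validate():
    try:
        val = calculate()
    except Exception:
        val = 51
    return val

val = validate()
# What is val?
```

Step-by-step execution trace:
1. `validate()` calls `calculate()`.
2. In calculate: `[][0]` raises IndexError; `except IndexError` catches it → returns 4.
3. In validate: `val = calculate()` → val = 4. No exception reaches validate.
4. `except Exception` is skipped; validate returns 4.
5. val = 4.
Result: 4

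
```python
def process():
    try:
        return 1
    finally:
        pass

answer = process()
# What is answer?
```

Step-by-step execution trace:
1. `process()` enters try: `return 1` sets pending return value 1.
2. Before returning, `finally: pass` runs (no effect).
3. process() returns 1 → answer = 1.
Result: 1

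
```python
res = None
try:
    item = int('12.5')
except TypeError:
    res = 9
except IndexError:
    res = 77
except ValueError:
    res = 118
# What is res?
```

Step-by-step execution trace:
1. `item = int('12.5')` raises ValueError.
2. `except TypeError` does not match ValueError; skipped.
3. `except IndexError` does not match ValueError; skipped.
4. `except ValueError` matches → res = 118.
Result: 118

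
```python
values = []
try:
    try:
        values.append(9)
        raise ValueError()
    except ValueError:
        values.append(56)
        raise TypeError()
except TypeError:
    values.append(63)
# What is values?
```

Step-by-step execution trace:
1. Inner try: `values.append(9)` → values = [9].
2. `raise ValueError()` raises ValueError.
3. Inner `except ValueError` matches → `values.append(56)` → values = [9, 56].
4. `raise TypeError()` raises TypeError; propagates to outer try.
5. Outer `except TypeError` matches → `values.append(63)` → values = [9, 56, 63].
Result: [9, 56, 63]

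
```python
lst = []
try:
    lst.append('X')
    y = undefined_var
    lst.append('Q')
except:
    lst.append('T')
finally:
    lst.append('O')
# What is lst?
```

Step-by-step execution trace:
1. try: `lst.append('X')` → lst = ['X'].
2. `y = undefined_var` raises NameError; `lst.append('Q')` is not reached.
3. bare `except` matches → `lst.append('T')` → lst = ['X', 'T'].
4. finally always runs: `lst.append('O')` → lst = ['X', 'T', 'O'].
Result: ['X', 'T', 'O']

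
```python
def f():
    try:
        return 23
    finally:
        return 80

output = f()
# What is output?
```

Step-by-step execution trace:
1. `f()` enters try: `return 23` sets pending return value 23.
2. Before returning, `finally: return 80` runs and overrides the pending return.
3. f() returns 80 → output = 80.
Result: 80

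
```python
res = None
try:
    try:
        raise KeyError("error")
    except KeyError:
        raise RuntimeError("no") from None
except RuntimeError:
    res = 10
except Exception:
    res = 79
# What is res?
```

Step-by-step execution trace:
1. Inner try raises KeyError; inner `except KeyError` catches it.
2. `raise RuntimeError(...) from None` raises RuntimeError (from None suppresses __context__, but the active exception is still RuntimeError).
3. Outer `except RuntimeError` matches → res = 10.
4. `except Exception` is not reached.
Result: 10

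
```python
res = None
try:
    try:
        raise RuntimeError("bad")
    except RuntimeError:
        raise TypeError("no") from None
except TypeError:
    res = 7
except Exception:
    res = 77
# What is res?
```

Step-by-step execution trace:
1. Inner try raises RuntimeError; inner `except RuntimeError` catches it.
2. `raise TypeError(...) from None` raises TypeError (from None suppresses __context__, but the active exception is still TypeError).
3. Outer `except TypeError` matches → res = 7.
4. `except Exception` is not reached.
Result: 7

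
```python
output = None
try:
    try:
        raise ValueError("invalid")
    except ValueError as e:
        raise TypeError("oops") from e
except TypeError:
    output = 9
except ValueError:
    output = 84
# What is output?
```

Step-by-step execution trace:
1. Inner try raises ValueError; inner `except ValueError as e` catches it.
2. `raise TypeError(...) from e` raises TypeError (ValueError is attached as __cause__, but only TypeError is active).
3. Outer `except TypeError` matches → output = 9.
4. `except ValueError` is not reached.
Result: 9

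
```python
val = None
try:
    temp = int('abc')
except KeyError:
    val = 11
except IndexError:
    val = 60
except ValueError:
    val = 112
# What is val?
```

Step-by-step execution trace:
1. `temp = int('abc')` raises ValueError.
2. `except KeyError` does not match ValueError; skipped.
3. `except IndexError` does not match ValueError; skipped.
4. `except ValueError` matches → val = 112.
Result: 112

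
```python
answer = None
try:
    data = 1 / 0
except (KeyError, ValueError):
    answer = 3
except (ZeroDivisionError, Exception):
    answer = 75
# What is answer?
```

Step-by-step execution trace:
1. `data = 1 / 0` raises ZeroDivisionError.
2. `except (KeyError, ValueError)` does not match ZeroDivisionError; skipped.
3. `except (ZeroDivisionError, Exception)` matches (ZeroDivisionError is in the tuple) → answer = 75.
Result: 75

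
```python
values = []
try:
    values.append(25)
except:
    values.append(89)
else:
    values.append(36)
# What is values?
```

Step-by-step execution trace:
1. try: `values.append(25)` → values = [25]. No exception raised.
2. `except` is skipped.
3. `else` runs (try completed without exception): `values.append(36)` → values = [25, 36].
Result: [25, 36]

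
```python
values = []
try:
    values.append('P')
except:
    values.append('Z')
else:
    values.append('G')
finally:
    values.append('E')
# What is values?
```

Step-by-step execution trace:
1. try: `values.append('P')` → values = ['P']. No exception raised.
2. `except` is skipped.
3. `else` runs: `values.append('G')` → values = ['P', 'G'].
4. `finally` always runs: `values.append('E')` → values = ['P', 'G', 'E'].
Result: ['P', 'G', 'E']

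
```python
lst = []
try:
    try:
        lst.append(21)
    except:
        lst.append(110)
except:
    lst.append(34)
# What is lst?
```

Step-by-step execution trace:
1. Inner try: `lst.append(21)` → lst = [21]. No exception raised.
2. Inner `except` is skipped.
3. Inner try completes normally; outer `except` is skipped.
Result: [21]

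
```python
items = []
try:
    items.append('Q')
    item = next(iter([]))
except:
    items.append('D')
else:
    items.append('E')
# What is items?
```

Step-by-step execution trace:
1. try: `items.append('Q')` → items = ['Q'].
2. `item = next(iter([]))` raises StopIteration.
3. bare `except` matches → `items.append('D')` → items = ['Q', 'D'].
4. `else` is skipped (an exception was raised).
Result: ['Q', 'D']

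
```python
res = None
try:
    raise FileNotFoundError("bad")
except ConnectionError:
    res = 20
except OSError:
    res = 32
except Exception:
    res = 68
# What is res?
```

Step-by-step execution trace:
1. `raise FileNotFoundError(...)` raises FileNotFoundError.
2. `except ConnectionError` does not match (FileNotFoundError is not a subclass of ConnectionError); skipped.
3. `except OSError` matches (FileNotFoundError is a subclass of OSError) → res = 32.
4. `except Exception` is not reached.
Result: 32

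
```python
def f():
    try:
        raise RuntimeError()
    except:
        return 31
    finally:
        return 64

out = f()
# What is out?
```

Step-by-step execution trace:
1. `f()` enters try: `raise RuntimeError()` raises RuntimeError.
2. bare `except` matches → `return 31` sets pending return value 31.
3. Before returning, `finally: return 64` runs and overrides the pending return.
4. f() returns 64 → out = 64.
Result: 64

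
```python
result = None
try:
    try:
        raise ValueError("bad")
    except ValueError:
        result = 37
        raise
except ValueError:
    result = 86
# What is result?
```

Step-by-step execution trace:
1. Inner try: `raise ValueError("bad")` raises ValueError.
2. Inner `except ValueError` matches → result = 37.
3. bare `raise` re-raises the same ValueError.
4. Outer `except ValueError` matches → result = 86.
Result: 86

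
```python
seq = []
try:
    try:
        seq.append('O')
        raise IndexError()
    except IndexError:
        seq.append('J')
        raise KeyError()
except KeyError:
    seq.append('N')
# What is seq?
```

Step-by-step execution trace:
1. Inner try: `seq.append('O')` → seq = ['O'].
2. `raise IndexError()` raises IndexError.
3. Inner `except IndexError` matches → `seq.append('J')` → seq = ['O', 'J'].
4. `raise KeyError()` raises KeyError; propagates to outer try.
5. Outer `except KeyError` matches → `seq.append('N')` → seq = ['O', 'J', 'N'].
Result: ['O', 'J', 'N']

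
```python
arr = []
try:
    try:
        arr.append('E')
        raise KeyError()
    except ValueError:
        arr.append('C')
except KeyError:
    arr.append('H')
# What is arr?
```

Step-by-step execution trace:
1. Inner try: `arr.append('E')` → arr = ['E'].
2. `raise KeyError()` raises KeyError.
3. Inner `except ValueError` does not match KeyError; exception propagates to outer try.
4. Outer `except KeyError` matches → `arr.append('H')` → arr = ['E', 'H'].
Result: ['E', 'H']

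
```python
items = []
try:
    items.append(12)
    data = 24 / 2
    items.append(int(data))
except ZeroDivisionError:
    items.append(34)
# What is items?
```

Step-by-step execution trace:
1. try: `items.append(12)` → items = [12].
2. `data = 24 / 2` → data = 12.0. No exception raised.
3. `items.append(int(data))` → items = [12, 12].
4. `except ZeroDivisionError` is skipped (no exception was raised).
Result: [12, 12]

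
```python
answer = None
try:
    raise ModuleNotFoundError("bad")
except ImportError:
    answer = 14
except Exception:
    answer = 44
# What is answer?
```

Step-by-step execution trace:
1. `raise ModuleNotFoundError(...)` raises ModuleNotFoundError.
2. `except ImportError` matches (ModuleNotFoundError is a subclass of ImportError) → answer = 14.
3. `except Exception` is not reached.
Result: 14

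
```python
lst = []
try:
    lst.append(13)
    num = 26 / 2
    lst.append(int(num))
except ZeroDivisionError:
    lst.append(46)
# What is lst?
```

Step-by-step execution trace:
1. try: `lst.append(13)` → lst = [13].
2. `num = 26 / 2` → num = 13.0. No exception raised.
3. `lst.append(int(num))` → lst = [13, 13].
4. `except ZeroDivisionError` is skipped (no exception was raised).
Result: [13, 13]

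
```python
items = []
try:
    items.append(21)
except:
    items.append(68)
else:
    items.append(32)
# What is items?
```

Step-by-step execution trace:
1. try: `items.append(21)` → items = [21]. No exception raised.
2. `except` is skipped.
3. `else` runs (try completed without exception): `items.append(32)` → items = [21, 32].
Result: [21, 32]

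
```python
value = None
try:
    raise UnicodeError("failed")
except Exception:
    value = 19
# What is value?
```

Step-by-step execution trace:
1. `raise UnicodeError(...)` raises UnicodeError.
2. `except Exception` matches (UnicodeError is a subclass of Exception) → value = 19.
Result: 19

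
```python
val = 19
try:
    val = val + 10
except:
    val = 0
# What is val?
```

Step-by-step execution trace:
1. val starts at 19.
2. try: `val = val + 10` → val = 29. No exception raised.
3. `except` is skipped.
Result: 29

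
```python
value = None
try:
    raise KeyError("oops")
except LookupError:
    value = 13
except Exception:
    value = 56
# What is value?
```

Step-by-step execution trace:
1. `raise KeyError(...)` raises KeyError.
2. `except LookupError` matches (KeyError is a subclass of LookupError) → value = 13.
3. `except Exception` is not reached.
Result: 13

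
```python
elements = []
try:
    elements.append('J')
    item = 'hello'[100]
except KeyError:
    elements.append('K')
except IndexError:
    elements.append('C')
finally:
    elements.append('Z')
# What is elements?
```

Step-by-step execution trace:
1. try: `elements.append('J')` → elements = ['J'].
2. `item = 'hello'[100]` raises IndexError.
3. `except KeyError` does not match IndexError; skipped.
4. `except IndexError` matches → `elements.append('C')` → elements = ['J', 'C'].
5. finally always runs: `elements.append('Z')` → elements = ['J', 'C', 'Z'].
Result: ['J', 'C', 'Z']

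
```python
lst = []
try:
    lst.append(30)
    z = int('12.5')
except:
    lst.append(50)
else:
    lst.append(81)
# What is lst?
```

Step-by-step execution trace:
1. try: `lst.append(30)` → lst = [30].
2. `z = int('12.5')` raises ValueError.
3. bare `except` matches → `lst.append(50)` → lst = [30, 50].
4. `else` is skipped (an exception was raised).
Result: [30, 50]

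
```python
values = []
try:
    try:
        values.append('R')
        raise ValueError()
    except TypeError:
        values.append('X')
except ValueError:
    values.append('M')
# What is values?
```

Step-by-step execution trace:
1. Inner try: `values.append('R')` → values = ['R'].
2. `raise ValueError()` raises ValueError.
3. Inner `except TypeError` does not match ValueError; exception propagates to outer try.
4. Outer `except ValueError` matches → `values.append('M')` → values = ['R', 'M'].
Result: ['R', 'M']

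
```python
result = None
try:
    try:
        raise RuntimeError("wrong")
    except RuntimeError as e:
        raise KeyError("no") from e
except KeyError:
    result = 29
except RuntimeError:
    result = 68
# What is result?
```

Step-by-step execution trace:
1. Inner try raises RuntimeError; inner `except RuntimeError as e` catches it.
2. `raise KeyError(...) from e` raises KeyError (RuntimeError is attached as __cause__, but only KeyError is active).
3. Outer `except KeyError` matches → result = 29.
4. `except RuntimeError` is not reached.
Result: 29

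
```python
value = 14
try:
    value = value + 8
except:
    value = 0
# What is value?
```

Step-by-step execution trace:
1. value starts at 14.
2. try: `value = value + 8` → value = 22. No exception raised.
3. `except` is skipped.
Result: 22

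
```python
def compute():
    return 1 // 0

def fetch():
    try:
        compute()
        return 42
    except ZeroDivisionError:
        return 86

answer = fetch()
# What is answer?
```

Step-by-step execution trace:
1. `fetch()` calls `compute()`.
2. `compute()` evaluates `1 // 0`, which raises ZeroDivisionError; it propagates to the caller.
3. `return 42` is not reached.
4. `except ZeroDivisionError` in fetch matches → returns 86.
5. answer = 86.
Result: 86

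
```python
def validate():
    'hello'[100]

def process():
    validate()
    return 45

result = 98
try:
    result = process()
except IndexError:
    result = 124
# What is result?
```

Step-by-step execution trace:
1. result starts at 98.
2. try: `process()` calls `validate()`.
3. `validate()` evaluates `'hello'[100]`, which raises IndexError; it propagates through process (uncaught).
4. `return 45` in process is not reached; the assignment to result does not complete.
5. `except IndexError` matches → result = 124.
Result: 124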